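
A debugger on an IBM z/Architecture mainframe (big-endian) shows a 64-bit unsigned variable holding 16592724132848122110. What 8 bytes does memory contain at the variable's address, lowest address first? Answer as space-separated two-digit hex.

E6 45 32 AF D2 76 B8 FE

16592724132848122110 in hexadecimal, padded to 64 bits, is 0xE64532AFD276B8FE.
Split into bytes (most-significant first): E6 45 32 AF D2 76 B8 FE.
Big-endian stores the most-significant byte at the lowest address.
So the memory order matches the most-significant-first order: E6 45 32 AF D2 76 B8 FE.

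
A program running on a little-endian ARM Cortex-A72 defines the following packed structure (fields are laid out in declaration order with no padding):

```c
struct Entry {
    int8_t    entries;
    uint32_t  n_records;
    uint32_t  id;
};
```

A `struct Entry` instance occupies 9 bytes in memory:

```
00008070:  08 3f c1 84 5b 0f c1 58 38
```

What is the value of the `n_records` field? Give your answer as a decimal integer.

1535426879

`n_records` follows `entries` (1 byte), so it starts at byte offset 1 and occupies 4 bytes.
Bytes at offsets 1..4: 3F C1 84 5B.
Little-endian stores the least-significant byte at the lowest address.
Reassemble most-significant byte first: 5B 84 C1 3F → 0x5B84C13F.
0x5B84C13F = 1535426879.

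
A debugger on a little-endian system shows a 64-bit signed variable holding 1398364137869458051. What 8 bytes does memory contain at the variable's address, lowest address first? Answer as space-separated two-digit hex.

83 BA 5A 48 C6 FC 67 13

1398364137869458051 in hexadecimal, padded to 64 bits, is 0x1367FCC6485ABA83.
Split into bytes (most-significant first): 13 67 FC C6 48 5A BA 83.
In little-endian order the low byte comes first in memory.
So at ascending addresses the bytes are 83 BA 5A 48 C6 FC 67 13.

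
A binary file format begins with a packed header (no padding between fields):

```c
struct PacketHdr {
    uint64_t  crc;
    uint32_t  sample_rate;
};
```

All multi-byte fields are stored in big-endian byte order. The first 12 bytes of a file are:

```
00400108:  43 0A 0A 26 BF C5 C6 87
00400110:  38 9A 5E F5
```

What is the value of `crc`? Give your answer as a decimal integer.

4830684711850722951

`crc` is the first field, at byte offset 0, occupying 8 bytes.
Bytes at offsets 0..7: 43 0A 0A 26 BF C5 C6 87.
Big-endian stores the most-significant byte at the lowest address.
The bytes are already most-significant first: 0x430A0A26BFC5C687.
0x430A0A26BFC5C687 = 4830684711850722951.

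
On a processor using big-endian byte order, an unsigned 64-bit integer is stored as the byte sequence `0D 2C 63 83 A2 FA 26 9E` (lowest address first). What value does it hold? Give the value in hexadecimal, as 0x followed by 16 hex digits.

0x0D2C6383A2FA269E

Big-endian stores the most-significant byte at the lowest address.
The bytes are already most-significant first: 0x0D2C6383A2FA269E.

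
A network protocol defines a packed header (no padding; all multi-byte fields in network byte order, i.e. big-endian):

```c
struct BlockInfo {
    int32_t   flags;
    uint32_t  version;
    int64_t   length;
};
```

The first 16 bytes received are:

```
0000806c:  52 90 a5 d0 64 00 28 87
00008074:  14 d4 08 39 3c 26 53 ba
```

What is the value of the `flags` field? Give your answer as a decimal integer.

1385211344

`flags` is the first field, at byte offset 0, occupying 4 bytes.
Bytes at offsets 0..3: 52 90 A5 D0.
Big-endian: lowest address holds the most-significant byte.
The bytes are already most-significant first: 0x5290A5D0.
0x5290A5D0 = 1385211344.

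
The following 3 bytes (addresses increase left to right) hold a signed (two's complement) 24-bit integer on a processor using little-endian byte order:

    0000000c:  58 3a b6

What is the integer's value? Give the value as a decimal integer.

-4834728

Little-endian: lowest address holds the least-significant byte.
Reassemble most-significant byte first: B6 3A 58 → 0xB63A58.
Top bit is set, so as a signed 24-bit value this is 0xB63A58 − 2^24 = -4834728.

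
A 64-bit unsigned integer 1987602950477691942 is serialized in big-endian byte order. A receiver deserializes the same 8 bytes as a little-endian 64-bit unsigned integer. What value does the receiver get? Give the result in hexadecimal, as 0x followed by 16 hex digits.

0x26BCBD495A62951B

1987602950477691942 in 64-bit hexadecimal is 0x1B95625A49BDBC26.
Stored big-endian, the bytes at ascending addresses are 1B 95 62 5A 49 BD BC 26.
Read back as little-endian, the first byte is least significant, giving 0x26BCBD495A62951B.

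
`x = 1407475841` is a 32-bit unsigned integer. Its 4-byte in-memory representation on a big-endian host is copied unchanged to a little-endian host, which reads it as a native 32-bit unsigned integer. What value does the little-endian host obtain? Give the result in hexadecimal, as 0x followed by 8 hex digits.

1407475841 in 32-bit hexadecimal is 0x53E46081.
Stored big-endian, the bytes at ascending addresses are 53 E4 60 81.
Read back as little-endian, the first byte is least significant, giving 0x8160E453.

0x8160E453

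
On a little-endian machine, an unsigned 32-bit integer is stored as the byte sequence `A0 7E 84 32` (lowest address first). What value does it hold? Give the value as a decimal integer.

Little-endian stores the least-significant byte at the lowest address.
Reassemble most-significant byte first: 32 84 7E A0 → 0x32847EA0.
0x32847EA0 = 847543968.

847543968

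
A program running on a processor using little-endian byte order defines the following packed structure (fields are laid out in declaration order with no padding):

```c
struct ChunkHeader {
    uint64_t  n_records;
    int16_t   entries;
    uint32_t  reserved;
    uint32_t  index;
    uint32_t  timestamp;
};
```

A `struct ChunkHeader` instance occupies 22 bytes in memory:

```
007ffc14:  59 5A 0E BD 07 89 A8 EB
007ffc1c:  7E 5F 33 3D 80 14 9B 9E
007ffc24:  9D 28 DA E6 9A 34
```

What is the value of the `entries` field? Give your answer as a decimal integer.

`entries` follows `n_records` (8 bytes), so it starts at byte offset 8 and occupies 2 bytes.
Bytes at offsets 8..9: 7E 5F.
In little-endian order the low byte comes first in memory.
Reassemble most-significant byte first: 5F 7E → 0x5F7E.
0x5F7E = 24446.

24446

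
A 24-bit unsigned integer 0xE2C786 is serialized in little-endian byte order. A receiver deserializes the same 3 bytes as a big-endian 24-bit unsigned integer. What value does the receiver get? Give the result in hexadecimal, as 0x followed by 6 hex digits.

Stored little-endian, the bytes at ascending addresses are 86 C7 E2.
Read back as big-endian, the last byte is least significant, giving 0x86C7E2.

0x86C7E2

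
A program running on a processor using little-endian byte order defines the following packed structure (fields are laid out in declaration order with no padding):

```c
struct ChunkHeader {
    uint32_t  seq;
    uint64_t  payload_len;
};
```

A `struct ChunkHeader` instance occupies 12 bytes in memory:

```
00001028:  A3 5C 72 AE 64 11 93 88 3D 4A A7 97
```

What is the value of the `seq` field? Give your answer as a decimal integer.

2926730403

`seq` is the first field, at byte offset 0, occupying 4 bytes.
Bytes at offsets 0..3: A3 5C 72 AE.
Little-endian: lowest address holds the least-significant byte.
Reassemble most-significant byte first: AE 72 5C A3 → 0xAE725CA3.
0xAE725CA3 = 2926730403.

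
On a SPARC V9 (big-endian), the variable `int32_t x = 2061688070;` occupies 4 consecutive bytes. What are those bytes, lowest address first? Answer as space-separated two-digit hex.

2061688070 in hexadecimal, padded to 32 bits, is 0x7AE2DD06.
Split into bytes (most-significant first): 7A E2 DD 06.
Big-endian: lowest address holds the most-significant byte.
So the memory order matches the most-significant-first order: 7A E2 DD 06.

7A E2 DD 06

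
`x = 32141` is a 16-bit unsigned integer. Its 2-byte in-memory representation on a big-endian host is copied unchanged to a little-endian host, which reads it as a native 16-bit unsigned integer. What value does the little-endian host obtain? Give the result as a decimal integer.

32141 in 16-bit hexadecimal is 0x7D8D.
Stored big-endian, the bytes at ascending addresses are 7D 8D.
Read back as little-endian, the first byte is least significant, giving 0x8D7D.
0x8D7D = 36221.

36221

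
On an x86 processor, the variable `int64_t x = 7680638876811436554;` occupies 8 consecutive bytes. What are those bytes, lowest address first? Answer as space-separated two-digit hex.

7680638876811436554 in hexadecimal, padded to 64 bits, is 0x6A971C5D5C66A20A.
Split into bytes (most-significant first): 6A 97 1C 5D 5C 66 A2 0A.
Little-endian stores the least-significant byte at the lowest address.
So at ascending addresses the bytes are 0A A2 66 5C 5D 1C 97 6A.

0A A2 66 5C 5D 1C 97 6A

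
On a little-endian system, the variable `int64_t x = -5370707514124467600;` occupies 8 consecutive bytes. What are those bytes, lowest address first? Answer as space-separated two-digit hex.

70 02 17 9C F8 69 77 B5

Two's complement of -5370707514124467600 in 64 bits: 5370707514124467600 = 0x4A88960763E8FD90; invert → 0xB57769F89C17026F; add 1 → 0xB57769F89C170270.
Split into bytes (most-significant first): B5 77 69 F8 9C 17 02 70.
Little-endian: lowest address holds the least-significant byte.
So at ascending addresses the bytes are 70 02 17 9C F8 69 77 B5.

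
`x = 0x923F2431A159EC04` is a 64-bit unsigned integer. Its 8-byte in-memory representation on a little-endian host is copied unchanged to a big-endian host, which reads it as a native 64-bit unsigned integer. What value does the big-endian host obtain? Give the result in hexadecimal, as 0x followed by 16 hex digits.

Stored little-endian, the bytes at ascending addresses are 04 EC 59 A1 31 24 3F 92.
Read back as big-endian, the last byte is least significant, giving 0x04EC59A131243F92.

0x04EC59A131243F92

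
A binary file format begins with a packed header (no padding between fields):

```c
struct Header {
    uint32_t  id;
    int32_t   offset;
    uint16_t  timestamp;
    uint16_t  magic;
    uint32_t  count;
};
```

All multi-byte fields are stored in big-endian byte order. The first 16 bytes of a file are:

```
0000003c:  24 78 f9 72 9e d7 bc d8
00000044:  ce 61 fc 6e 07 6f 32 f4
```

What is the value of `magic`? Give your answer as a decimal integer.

`magic` follows `id` (4 B), `offset` (4 B), `timestamp` (2 B), so it starts at offset 4 + 4 + 2 = 10 and occupies 2 bytes.
Bytes at offsets 10..11: FC 6E.
In big-endian order the high byte comes first in memory.
The bytes are already most-significant first: 0xFC6E.
0xFC6E = 64622.

64622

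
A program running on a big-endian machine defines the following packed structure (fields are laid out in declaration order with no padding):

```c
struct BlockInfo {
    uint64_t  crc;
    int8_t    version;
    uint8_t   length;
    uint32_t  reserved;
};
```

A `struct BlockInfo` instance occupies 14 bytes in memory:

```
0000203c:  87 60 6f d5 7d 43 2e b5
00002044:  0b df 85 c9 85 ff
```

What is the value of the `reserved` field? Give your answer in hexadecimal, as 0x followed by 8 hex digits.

0x85C985FF

`reserved` follows `crc` (8 B), `version` (1 B), `length` (1 B), so it starts at offset 8 + 1 + 1 = 10 and occupies 4 bytes.
Bytes at offsets 10..13: 85 C9 85 FF.
In big-endian order the high byte comes first in memory.
The bytes are already most-significant first: 0x85C985FF.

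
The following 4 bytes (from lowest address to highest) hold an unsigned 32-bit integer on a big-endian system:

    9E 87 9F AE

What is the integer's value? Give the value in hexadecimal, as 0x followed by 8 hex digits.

Big-endian: lowest address holds the most-significant byte.
The bytes are already most-significant first: 0x9E879FAE.

0x9E879FAE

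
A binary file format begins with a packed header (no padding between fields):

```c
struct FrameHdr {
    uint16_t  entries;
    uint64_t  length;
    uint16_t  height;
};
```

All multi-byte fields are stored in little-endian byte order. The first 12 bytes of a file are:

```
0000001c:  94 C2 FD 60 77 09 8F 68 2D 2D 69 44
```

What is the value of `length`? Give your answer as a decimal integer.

`length` follows `entries` (2 bytes), so it starts at byte offset 2 and occupies 8 bytes.
Bytes at offsets 2..9: FD 60 77 09 8F 68 2D 2D.
Little-endian: lowest address holds the least-significant byte.
Reassemble most-significant byte first: 2D 2D 68 8F 09 77 60 FD → 0x2D2D688F097760FD.
0x2D2D688F097760FD = 3255373069207167229.

3255373069207167229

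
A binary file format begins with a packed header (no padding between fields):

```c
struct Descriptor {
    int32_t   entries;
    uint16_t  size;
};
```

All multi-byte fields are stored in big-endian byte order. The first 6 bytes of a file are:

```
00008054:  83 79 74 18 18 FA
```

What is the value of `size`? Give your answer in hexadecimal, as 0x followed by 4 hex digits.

0x18FA

`size` follows `entries` (4 bytes), so it starts at byte offset 4 and occupies 2 bytes.
Bytes at offsets 4..5: 18 FA.
In big-endian order the high byte comes first in memory.
The bytes are already most-significant first: 0x18FA.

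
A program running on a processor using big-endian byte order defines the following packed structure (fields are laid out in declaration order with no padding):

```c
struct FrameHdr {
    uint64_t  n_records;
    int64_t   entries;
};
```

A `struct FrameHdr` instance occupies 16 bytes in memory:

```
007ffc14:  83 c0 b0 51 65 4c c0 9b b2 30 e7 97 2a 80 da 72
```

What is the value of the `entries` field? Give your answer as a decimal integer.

`entries` follows `n_records` (8 bytes), so it starts at byte offset 8 and occupies 8 bytes.
Bytes at offsets 8..15: B2 30 E7 97 2A 80 DA 72.
Big-endian stores the most-significant byte at the lowest address.
The bytes are already most-significant first: 0xB230E7972A80DA72.
Top bit is set, so as a signed 64-bit value this is 0xB230E7972A80DA72 − 2^64 = -5606726899637101966.

-5606726899637101966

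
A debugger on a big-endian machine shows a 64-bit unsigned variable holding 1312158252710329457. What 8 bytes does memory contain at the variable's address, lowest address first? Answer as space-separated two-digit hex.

12 35 B8 FA 8D E5 7C 71

1312158252710329457 in hexadecimal, padded to 64 bits, is 0x1235B8FA8DE57C71.
Split into bytes (most-significant first): 12 35 B8 FA 8D E5 7C 71.
In big-endian order the high byte comes first in memory.
So the memory order matches the most-significant-first order: 12 35 B8 FA 8D E5 7C 71.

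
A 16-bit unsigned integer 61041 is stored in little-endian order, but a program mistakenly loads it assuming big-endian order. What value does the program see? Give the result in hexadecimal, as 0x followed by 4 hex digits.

61041 in 16-bit hexadecimal is 0xEE71.
Stored little-endian, the bytes at ascending addresses are 71 EE.
Read back as big-endian, the last byte is least significant, giving 0x71EE.

0x71EE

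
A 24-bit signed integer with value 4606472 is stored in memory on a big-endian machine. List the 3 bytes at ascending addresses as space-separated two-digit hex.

4606472 in hexadecimal, padded to 24 bits, is 0x464A08.
Split into bytes (most-significant first): 46 4A 08.
In big-endian order the high byte comes first in memory.
So the memory order matches the most-significant-first order: 46 4A 08.

46 4A 08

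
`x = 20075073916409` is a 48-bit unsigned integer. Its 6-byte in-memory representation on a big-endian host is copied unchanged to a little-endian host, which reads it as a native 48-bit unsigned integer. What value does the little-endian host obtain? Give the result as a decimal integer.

20075073916409 in 48-bit hexadecimal is 0x124217A64DF9.
Stored big-endian, the bytes at ascending addresses are 12 42 17 A6 4D F9.
Read back as little-endian, the first byte is least significant, giving 0xF94DA6174212.
0xF94DA6174212 = 274111894340114.

274111894340114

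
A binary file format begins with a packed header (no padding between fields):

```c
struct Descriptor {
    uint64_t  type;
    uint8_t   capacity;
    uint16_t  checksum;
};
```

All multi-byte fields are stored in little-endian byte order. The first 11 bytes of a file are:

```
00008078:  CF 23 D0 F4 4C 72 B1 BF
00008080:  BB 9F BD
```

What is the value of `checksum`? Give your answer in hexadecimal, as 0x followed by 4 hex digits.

`checksum` follows `type` (8 B), `capacity` (1 B), so it starts at offset 8 + 1 = 9 and occupies 2 bytes.
Bytes at offsets 9..10: 9F BD.
In little-endian order the low byte comes first in memory.
Reassemble most-significant byte first: BD 9F → 0xBD9F.

0xBD9F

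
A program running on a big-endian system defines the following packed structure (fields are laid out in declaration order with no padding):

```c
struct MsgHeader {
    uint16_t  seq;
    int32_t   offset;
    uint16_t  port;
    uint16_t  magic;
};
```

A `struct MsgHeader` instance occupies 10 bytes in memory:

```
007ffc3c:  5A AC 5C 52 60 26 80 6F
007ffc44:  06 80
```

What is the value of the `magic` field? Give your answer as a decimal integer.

1664

`magic` follows `seq` (2 B), `offset` (4 B), `port` (2 B), so it starts at offset 2 + 4 + 2 = 8 and occupies 2 bytes.
Bytes at offsets 8..9: 06 80.
In big-endian order the high byte comes first in memory.
The bytes are already most-significant first: 0x0680.
0x0680 = 1664.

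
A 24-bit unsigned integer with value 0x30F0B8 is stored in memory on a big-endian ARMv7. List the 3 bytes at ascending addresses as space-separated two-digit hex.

30 F0 B8

Split into bytes (most-significant first): 30 F0 B8.
Big-endian: lowest address holds the most-significant byte.
So the memory order matches the most-significant-first order: 30 F0 B8.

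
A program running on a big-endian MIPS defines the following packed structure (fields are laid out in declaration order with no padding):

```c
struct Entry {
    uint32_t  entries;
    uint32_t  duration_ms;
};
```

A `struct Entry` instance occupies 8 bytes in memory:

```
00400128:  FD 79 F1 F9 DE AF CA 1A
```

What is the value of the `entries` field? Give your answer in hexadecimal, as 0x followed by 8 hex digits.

`entries` is the first field, at byte offset 0, occupying 4 bytes.
Bytes at offsets 0..3: FD 79 F1 F9.
Big-endian: lowest address holds the most-significant byte.
The bytes are already most-significant first: 0xFD79F1F9.

0xFD79F1F9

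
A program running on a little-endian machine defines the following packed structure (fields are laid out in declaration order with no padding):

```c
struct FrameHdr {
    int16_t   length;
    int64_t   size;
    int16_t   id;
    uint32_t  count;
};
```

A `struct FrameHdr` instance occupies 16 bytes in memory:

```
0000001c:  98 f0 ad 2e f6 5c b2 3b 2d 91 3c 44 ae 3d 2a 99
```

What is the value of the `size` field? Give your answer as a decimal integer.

-7985660927008166227

`size` follows `length` (2 bytes), so it starts at byte offset 2 and occupies 8 bytes.
Bytes at offsets 2..9: AD 2E F6 5C B2 3B 2D 91.
Little-endian stores the least-significant byte at the lowest address.
Reassemble most-significant byte first: 91 2D 3B B2 5C F6 2E AD → 0x912D3BB25CF62EAD.
Top bit is set, so as a signed 64-bit value this is 0x912D3BB25CF62EAD − 2^64 = -7985660927008166227.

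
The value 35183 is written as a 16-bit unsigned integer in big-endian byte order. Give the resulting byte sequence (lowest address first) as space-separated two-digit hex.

89 6F

35183 in hexadecimal, padded to 16 bits, is 0x896F.
Split into bytes (most-significant first): 89 6F.
Big-endian stores the most-significant byte at the lowest address.
So the memory order matches the most-significant-first order: 89 6F.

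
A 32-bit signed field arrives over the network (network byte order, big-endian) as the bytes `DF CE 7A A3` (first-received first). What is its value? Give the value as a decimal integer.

-540116317

Big-endian: lowest address holds the most-significant byte.
The bytes are already most-significant first: 0xDFCE7AA3.
Top bit is set, so as a signed 32-bit value this is 0xDFCE7AA3 − 2^32 = -540116317.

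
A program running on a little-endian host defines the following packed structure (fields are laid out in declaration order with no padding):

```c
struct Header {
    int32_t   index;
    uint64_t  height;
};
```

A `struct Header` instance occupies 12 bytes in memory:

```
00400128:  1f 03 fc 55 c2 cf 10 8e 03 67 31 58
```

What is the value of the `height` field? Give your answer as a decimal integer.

`height` follows `index` (4 bytes), so it starts at byte offset 4 and occupies 8 bytes.
Bytes at offsets 4..11: C2 CF 10 8E 03 67 31 58.
Little-endian: lowest address holds the least-significant byte.
Reassemble most-significant byte first: 58 31 67 03 8E 10 CF C2 → 0x583167038E10CFC2.
0x583167038E10CFC2 = 6354973814162509762.

6354973814162509762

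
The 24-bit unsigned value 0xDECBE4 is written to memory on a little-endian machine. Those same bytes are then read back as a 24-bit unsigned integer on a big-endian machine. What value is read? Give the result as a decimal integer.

14994398

Stored little-endian, the bytes at ascending addresses are E4 CB DE.
Read back as big-endian, the last byte is least significant, giving 0xE4CBDE.
0xE4CBDE = 14994398.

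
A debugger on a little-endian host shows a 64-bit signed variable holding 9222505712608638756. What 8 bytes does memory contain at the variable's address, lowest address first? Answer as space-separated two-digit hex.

9222505712608638756 in hexadecimal, padded to 64 bits, is 0x7FFCEC152B0C7724.
Split into bytes (most-significant first): 7F FC EC 15 2B 0C 77 24.
Little-endian stores the least-significant byte at the lowest address.
So at ascending addresses the bytes are 24 77 0C 2B 15 EC FC 7F.

24 77 0C 2B 15 EC FC 7F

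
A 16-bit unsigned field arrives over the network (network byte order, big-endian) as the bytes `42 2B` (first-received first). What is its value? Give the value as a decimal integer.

In big-endian order the high byte comes first in memory.
The bytes are already most-significant first: 0x422B.
0x422B = 16939.

16939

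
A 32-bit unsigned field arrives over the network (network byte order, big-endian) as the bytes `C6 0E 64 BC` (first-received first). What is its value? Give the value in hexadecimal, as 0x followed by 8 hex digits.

Big-endian: lowest address holds the most-significant byte.
The bytes are already most-significant first: 0xC60E64BC.

0xC60E64BC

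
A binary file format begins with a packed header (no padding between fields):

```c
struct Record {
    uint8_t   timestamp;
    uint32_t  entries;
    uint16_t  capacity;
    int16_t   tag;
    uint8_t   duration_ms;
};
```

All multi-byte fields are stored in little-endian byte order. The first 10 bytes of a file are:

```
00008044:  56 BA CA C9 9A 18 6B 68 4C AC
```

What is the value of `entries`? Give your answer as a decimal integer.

2596915898

`entries` follows `timestamp` (1 byte), so it starts at byte offset 1 and occupies 4 bytes.
Bytes at offsets 1..4: BA CA C9 9A.
In little-endian order the low byte comes first in memory.
Reassemble most-significant byte first: 9A C9 CA BA → 0x9AC9CABA.
0x9AC9CABA = 2596915898.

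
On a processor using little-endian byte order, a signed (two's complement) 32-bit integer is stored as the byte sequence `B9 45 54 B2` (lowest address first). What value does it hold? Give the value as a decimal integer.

-1303099975

Little-endian: lowest address holds the least-significant byte.
Reassemble most-significant byte first: B2 54 45 B9 → 0xB25445B9.
Top bit is set, so as a signed 32-bit value this is 0xB25445B9 − 2^32 = -1303099975.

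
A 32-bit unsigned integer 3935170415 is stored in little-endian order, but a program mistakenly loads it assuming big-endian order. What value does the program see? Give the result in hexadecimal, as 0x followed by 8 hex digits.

0x6FEF8DEA

3935170415 in 32-bit hexadecimal is 0xEA8DEF6F.
Stored little-endian, the bytes at ascending addresses are 6F EF 8D EA.
Read back as big-endian, the last byte is least significant, giving 0x6FEF8DEA.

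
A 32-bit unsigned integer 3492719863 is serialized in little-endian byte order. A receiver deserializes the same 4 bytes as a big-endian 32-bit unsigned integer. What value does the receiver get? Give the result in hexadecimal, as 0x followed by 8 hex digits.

0xF7AC2ED0

3492719863 in 32-bit hexadecimal is 0xD02EACF7.
Stored little-endian, the bytes at ascending addresses are F7 AC 2E D0.
Read back as big-endian, the last byte is least significant, giving 0xF7AC2ED0.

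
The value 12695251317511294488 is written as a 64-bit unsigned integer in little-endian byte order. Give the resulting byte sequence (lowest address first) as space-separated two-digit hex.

12695251317511294488 in hexadecimal, padded to 64 bits, is 0xB02E97CF9A920E18.
Split into bytes (most-significant first): B0 2E 97 CF 9A 92 0E 18.
In little-endian order the low byte comes first in memory.
So at ascending addresses the bytes are 18 0E 92 9A CF 97 2E B0.

18 0E 92 9A CF 97 2E B0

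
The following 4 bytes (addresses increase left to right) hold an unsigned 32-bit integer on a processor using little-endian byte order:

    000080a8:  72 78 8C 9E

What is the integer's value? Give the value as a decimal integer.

Little-endian stores the least-significant byte at the lowest address.
Reassemble most-significant byte first: 9E 8C 78 72 → 0x9E8C7872.
0x9E8C7872 = 2660006002.

2660006002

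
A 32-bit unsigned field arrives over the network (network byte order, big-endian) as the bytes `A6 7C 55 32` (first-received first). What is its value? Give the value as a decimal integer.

In big-endian order the high byte comes first in memory.
The bytes are already most-significant first: 0xA67C5532.
0xA67C5532 = 2793166130.

2793166130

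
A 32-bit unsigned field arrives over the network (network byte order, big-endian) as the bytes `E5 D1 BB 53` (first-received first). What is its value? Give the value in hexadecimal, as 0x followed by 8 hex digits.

Big-endian: lowest address holds the most-significant byte.
The bytes are already most-significant first: 0xE5D1BB53.

0xE5D1BB53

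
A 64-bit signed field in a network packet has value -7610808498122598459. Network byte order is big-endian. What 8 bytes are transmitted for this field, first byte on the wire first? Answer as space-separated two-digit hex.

Two's complement of -7610808498122598459 in 64 bits: 7610808498122598459 = 0x699F0601581F283B; invert → 0x9660F9FEA7E0D7C4; add 1 → 0x9660F9FEA7E0D7C5.
Split into bytes (most-significant first): 96 60 F9 FE A7 E0 D7 C5.
Big-endian stores the most-significant byte at the lowest address.
So the memory order matches the most-significant-first order: 96 60 F9 FE A7 E0 D7 C5.

96 60 F9 FE A7 E0 D7 C5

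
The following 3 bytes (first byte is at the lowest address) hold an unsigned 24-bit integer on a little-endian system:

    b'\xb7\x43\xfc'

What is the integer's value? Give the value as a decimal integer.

Little-endian: lowest address holds the least-significant byte.
Reassemble most-significant byte first: FC 43 B7 → 0xFC43B7.
0xFC43B7 = 16532407.

16532407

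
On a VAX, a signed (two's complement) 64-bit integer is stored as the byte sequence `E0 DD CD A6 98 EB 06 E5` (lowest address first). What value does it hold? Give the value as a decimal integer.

-1943607148297724448

Little-endian: lowest address holds the least-significant byte.
Reassemble most-significant byte first: E5 06 EB 98 A6 CD DD E0 → 0xE506EB98A6CDDDE0.
Top bit is set, so as a signed 64-bit value this is 0xE506EB98A6CDDDE0 − 2^64 = -1943607148297724448.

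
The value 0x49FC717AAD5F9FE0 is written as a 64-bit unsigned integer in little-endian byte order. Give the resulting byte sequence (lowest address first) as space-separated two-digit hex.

Split into bytes (most-significant first): 49 FC 71 7A AD 5F 9F E0.
Little-endian: lowest address holds the least-significant byte.
So at ascending addresses the bytes are E0 9F 5F AD 7A 71 FC 49.

E0 9F 5F AD 7A 71 FC 49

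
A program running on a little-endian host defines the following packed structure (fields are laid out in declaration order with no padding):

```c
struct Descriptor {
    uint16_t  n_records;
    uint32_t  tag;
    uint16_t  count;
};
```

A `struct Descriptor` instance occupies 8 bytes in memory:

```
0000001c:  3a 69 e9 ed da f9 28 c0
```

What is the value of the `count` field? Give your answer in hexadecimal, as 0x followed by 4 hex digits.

0xC028

`count` follows `n_records` (2 B), `tag` (4 B), so it starts at offset 2 + 4 = 6 and occupies 2 bytes.
Bytes at offsets 6..7: 28 C0.
In little-endian order the low byte comes first in memory.
Reassemble most-significant byte first: C0 28 → 0xC028.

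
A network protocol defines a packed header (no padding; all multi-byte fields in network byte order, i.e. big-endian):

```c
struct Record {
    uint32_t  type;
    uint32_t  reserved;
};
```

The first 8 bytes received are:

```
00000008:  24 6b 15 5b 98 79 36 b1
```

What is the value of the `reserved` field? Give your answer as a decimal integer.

`reserved` follows `type` (4 bytes), so it starts at byte offset 4 and occupies 4 bytes.
Bytes at offsets 4..7: 98 79 36 B1.
Big-endian stores the most-significant byte at the lowest address.
The bytes are already most-significant first: 0x987936B1.
0x987936B1 = 2558080689.

2558080689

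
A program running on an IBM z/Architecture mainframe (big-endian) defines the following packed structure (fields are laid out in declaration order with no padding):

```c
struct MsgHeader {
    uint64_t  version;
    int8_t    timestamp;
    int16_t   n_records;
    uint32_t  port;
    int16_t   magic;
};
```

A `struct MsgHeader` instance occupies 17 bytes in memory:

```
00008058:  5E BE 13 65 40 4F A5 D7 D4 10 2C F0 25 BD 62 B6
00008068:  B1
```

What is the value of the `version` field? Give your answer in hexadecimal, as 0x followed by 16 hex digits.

0x5EBE1365404FA5D7

`version` is the first field, at byte offset 0, occupying 8 bytes.
Bytes at offsets 0..7: 5E BE 13 65 40 4F A5 D7.
Big-endian stores the most-significant byte at the lowest address.
The bytes are already most-significant first: 0x5EBE1365404FA5D7.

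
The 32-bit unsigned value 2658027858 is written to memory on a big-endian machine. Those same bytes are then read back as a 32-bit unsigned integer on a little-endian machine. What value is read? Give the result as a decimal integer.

1380544158

2658027858 in 32-bit hexadecimal is 0x9E6E4952.
Stored big-endian, the bytes at ascending addresses are 9E 6E 49 52.
Read back as little-endian, the first byte is least significant, giving 0x52496E9E.
0x52496E9E = 1380544158.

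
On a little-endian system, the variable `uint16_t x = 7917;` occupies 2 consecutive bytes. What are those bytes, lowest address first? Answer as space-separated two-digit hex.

7917 in hexadecimal, padded to 16 bits, is 0x1EED.
Split into bytes (most-significant first): 1E ED.
In little-endian order the low byte comes first in memory.
So at ascending addresses the bytes are ED 1E.

ED 1E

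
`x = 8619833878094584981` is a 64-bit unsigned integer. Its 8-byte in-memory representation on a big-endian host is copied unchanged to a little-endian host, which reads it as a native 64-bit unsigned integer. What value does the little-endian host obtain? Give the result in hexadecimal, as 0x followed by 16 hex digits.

0x959CB4063ECD9F77

8619833878094584981 in 64-bit hexadecimal is 0x779FCD3E06B49C95.
Stored big-endian, the bytes at ascending addresses are 77 9F CD 3E 06 B4 9C 95.
Read back as little-endian, the first byte is least significant, giving 0x959CB4063ECD9F77.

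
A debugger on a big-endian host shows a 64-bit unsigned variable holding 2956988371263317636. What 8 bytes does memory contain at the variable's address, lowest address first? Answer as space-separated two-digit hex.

29 09 55 41 C2 1C 66 84

2956988371263317636 in hexadecimal, padded to 64 bits, is 0x29095541C21C6684.
Split into bytes (most-significant first): 29 09 55 41 C2 1C 66 84.
In big-endian order the high byte comes first in memory.
So the memory order matches the most-significant-first order: 29 09 55 41 C2 1C 66 84.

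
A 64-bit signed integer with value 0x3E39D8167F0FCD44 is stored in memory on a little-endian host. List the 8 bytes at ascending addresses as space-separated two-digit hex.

Split into bytes (most-significant first): 3E 39 D8 16 7F 0F CD 44.
Little-endian stores the least-significant byte at the lowest address.
So at ascending addresses the bytes are 44 CD 0F 7F 16 D8 39 3E.

44 CD 0F 7F 16 D8 39 3E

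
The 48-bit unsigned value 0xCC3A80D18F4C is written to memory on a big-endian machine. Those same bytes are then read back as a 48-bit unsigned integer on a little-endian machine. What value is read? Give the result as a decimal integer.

Stored big-endian, the bytes at ascending addresses are CC 3A 80 D1 8F 4C.
Read back as little-endian, the first byte is least significant, giving 0x4C8FD1803ACC.
0x4C8FD1803ACC = 84180578876108.

84180578876108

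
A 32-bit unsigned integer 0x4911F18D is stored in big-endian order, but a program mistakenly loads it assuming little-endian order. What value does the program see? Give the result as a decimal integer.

Stored big-endian, the bytes at ascending addresses are 49 11 F1 8D.
Read back as little-endian, the first byte is least significant, giving 0x8DF11149.
0x8DF11149 = 2381386057.

2381386057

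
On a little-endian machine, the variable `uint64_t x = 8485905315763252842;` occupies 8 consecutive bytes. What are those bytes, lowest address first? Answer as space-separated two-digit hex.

6A EE AA A7 EC FD C3 75

8485905315763252842 in hexadecimal, padded to 64 bits, is 0x75C3FDECA7AAEE6A.
Split into bytes (most-significant first): 75 C3 FD EC A7 AA EE 6A.
Little-endian: lowest address holds the least-significant byte.
So at ascending addresses the bytes are 6A EE AA A7 EC FD C3 75.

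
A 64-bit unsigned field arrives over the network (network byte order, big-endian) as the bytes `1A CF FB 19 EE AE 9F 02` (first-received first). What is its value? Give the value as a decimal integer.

1932038853962407682

Big-endian: lowest address holds the most-significant byte.
The bytes are already most-significant first: 0x1ACFFB19EEAE9F02.
0x1ACFFB19EEAE9F02 = 1932038853962407682.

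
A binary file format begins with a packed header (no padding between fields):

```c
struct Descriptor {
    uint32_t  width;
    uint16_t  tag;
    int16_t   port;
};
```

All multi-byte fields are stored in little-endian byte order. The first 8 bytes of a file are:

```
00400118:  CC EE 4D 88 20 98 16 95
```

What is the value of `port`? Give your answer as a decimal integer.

`port` follows `width` (4 B), `tag` (2 B), so it starts at offset 4 + 2 = 6 and occupies 2 bytes.
Bytes at offsets 6..7: 16 95.
In little-endian order the low byte comes first in memory.
Reassemble most-significant byte first: 95 16 → 0x9516.
Top bit is set, so as a signed 16-bit value this is 0x9516 − 2^16 = -27370.

-27370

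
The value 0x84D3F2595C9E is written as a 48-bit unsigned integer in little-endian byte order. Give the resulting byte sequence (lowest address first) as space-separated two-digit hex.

9E 5C 59 F2 D3 84

Split into bytes (most-significant first): 84 D3 F2 59 5C 9E.
In little-endian order the low byte comes first in memory.
So at ascending addresses the bytes are 9E 5C 59 F2 D3 84.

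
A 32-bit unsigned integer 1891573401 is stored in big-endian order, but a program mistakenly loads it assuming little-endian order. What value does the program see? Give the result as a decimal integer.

1891573401 in 32-bit hexadecimal is 0x70BF1E99.
Stored big-endian, the bytes at ascending addresses are 70 BF 1E 99.
Read back as little-endian, the first byte is least significant, giving 0x991EBF70.
0x991EBF70 = 2568929136.

2568929136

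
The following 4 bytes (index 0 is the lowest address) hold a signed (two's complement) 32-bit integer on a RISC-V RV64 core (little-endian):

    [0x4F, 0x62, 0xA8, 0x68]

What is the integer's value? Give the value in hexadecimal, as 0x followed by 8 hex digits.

0x68A8624F

In little-endian order the low byte comes first in memory.
Reassemble most-significant byte first: 68 A8 62 4F → 0x68A8624F.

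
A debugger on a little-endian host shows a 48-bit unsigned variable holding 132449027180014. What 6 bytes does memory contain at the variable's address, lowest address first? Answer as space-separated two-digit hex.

EE 45 37 31 76 78

132449027180014 in hexadecimal, padded to 48 bits, is 0x7876313745EE.
Split into bytes (most-significant first): 78 76 31 37 45 EE.
Little-endian stores the least-significant byte at the lowest address.
So at ascending addresses the bytes are EE 45 37 31 76 78.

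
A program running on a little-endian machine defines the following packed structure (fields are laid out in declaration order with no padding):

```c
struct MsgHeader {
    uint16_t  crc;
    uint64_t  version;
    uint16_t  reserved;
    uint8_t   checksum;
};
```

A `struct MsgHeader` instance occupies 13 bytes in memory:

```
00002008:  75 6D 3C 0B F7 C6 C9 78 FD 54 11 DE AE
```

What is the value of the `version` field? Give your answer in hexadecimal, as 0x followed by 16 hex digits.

0x54FD78C9C6F70B3C

`version` follows `crc` (2 bytes), so it starts at byte offset 2 and occupies 8 bytes.
Bytes at offsets 2..9: 3C 0B F7 C6 C9 78 FD 54.
Little-endian: lowest address holds the least-significant byte.
Reassemble most-significant byte first: 54 FD 78 C9 C6 F7 0B 3C → 0x54FD78C9C6F70B3C.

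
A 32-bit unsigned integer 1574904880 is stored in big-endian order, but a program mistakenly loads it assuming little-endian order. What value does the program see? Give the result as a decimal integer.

807722845

1574904880 in 32-bit hexadecimal is 0x5DDF2430.
Stored big-endian, the bytes at ascending addresses are 5D DF 24 30.
Read back as little-endian, the first byte is least significant, giving 0x3024DF5D.
0x3024DF5D = 807722845.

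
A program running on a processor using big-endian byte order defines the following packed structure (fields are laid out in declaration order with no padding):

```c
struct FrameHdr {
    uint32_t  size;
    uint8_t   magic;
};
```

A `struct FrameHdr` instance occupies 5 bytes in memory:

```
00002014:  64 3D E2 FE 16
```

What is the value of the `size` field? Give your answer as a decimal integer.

1681777406

`size` is the first field, at byte offset 0, occupying 4 bytes.
Bytes at offsets 0..3: 64 3D E2 FE.
Big-endian stores the most-significant byte at the lowest address.
The bytes are already most-significant first: 0x643DE2FE.
0x643DE2FE = 1681777406.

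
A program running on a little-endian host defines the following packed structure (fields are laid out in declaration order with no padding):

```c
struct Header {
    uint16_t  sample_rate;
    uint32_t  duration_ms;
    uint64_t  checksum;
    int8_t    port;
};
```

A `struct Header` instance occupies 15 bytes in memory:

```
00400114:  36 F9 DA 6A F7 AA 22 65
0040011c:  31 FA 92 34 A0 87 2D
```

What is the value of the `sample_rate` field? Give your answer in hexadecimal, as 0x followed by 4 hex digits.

`sample_rate` is the first field, at byte offset 0, occupying 2 bytes.
Bytes at offsets 0..1: 36 F9.
Little-endian stores the least-significant byte at the lowest address.
Reassemble most-significant byte first: F9 36 → 0xF936.

0xF936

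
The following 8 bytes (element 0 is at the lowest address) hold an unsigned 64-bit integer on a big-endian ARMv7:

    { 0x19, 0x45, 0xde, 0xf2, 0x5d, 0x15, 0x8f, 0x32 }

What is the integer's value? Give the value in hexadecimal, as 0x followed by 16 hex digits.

In big-endian order the high byte comes first in memory.
The bytes are already most-significant first: 0x1945DEF25D158F32.

0x1945DEF25D158F32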